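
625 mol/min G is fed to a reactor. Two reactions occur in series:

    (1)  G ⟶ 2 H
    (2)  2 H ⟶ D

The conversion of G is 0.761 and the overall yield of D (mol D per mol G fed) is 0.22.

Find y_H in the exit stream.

0.702

Conversion of G: G consumed = 1ξ₁ = 0.761 × 625 → ξ₁ = 475.6 mol/min.
Yield of D: 1ξ₂ / 625 = 0.22 → ξ₂ = 137.5 mol/min.
Outlet amounts (n = n₀ + Σ ν·ξ):
  G: 625 − 1(475.6) = 149.4
  H: 0 + 2(475.6) − 2(137.5) = 676.2
  D: 0 + 1(137.5) = 137.5
Total out = 963.1 mol/min; y_H = 676.2 / 963.1 = 0.7021.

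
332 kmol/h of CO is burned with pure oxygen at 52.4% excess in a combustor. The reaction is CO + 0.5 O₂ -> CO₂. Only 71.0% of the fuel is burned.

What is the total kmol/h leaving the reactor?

Stoichiometric O₂ = 0.5 × 332 = 166 kmol/h; O₂ fed = 166 × 1.524 = 253 kmol/h.
Fuel reacted = 0.71 × 332 → ξ = 235.7 kmol/h.
Outlet (n = n₀ + ν ξ):
  CO: 332 − 1(235.7) = 96.28
  O₂: 253 − 0.5(235.7) = 135.1
  CO₂: 0 + 1(235.7) = 235.7
Total out = 96.28 + 135.1 + 235.7 = 467.1 kmol/h.

467 kmol/h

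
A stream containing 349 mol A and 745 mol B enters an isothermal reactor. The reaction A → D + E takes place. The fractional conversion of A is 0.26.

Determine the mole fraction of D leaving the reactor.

0.0766

A reacted = 0.26 × 349 = 90.74 mol; ν_A = −1, so ξ = 90.74/1 = 90.74 mol.
Outlet amounts (n = n₀ + ν ξ):
  A: 349 − 1(90.74) = 258.3
  D: 0 + 1(90.74) = 90.74
  E: 0 + 1(90.74) = 90.74
  B: 745 (inert)
Total out = 1185 mol; y_D = 90.74 / 1185 = 0.07659.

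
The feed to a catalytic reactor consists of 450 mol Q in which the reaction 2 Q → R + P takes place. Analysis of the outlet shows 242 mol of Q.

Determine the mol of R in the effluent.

For Q: n = n₀ − 2ξ → 242 = 450 − 2ξ, giving ξ = 104 mol.
Outlet amounts (n = n₀ + ν ξ):
  Q: 450 − 2(104) = 242
  R: 0 + 1(104) = 104
  P: 0 + 1(104) = 104

104 mol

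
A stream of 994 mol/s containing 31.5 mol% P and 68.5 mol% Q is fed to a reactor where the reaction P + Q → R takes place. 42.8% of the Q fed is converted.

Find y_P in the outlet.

Q reacted = 0.428 × 680.9 = 291.4 mol/s; ν_Q = −1, so ξ = 291.4/1 = 291.4 mol/s.
Outlet amounts (n = n₀ + ν ξ):
  P: 313.1 − 1(291.4) = 21.69
  Q: 680.9 − 1(291.4) = 389.5
  R: 0 + 1(291.4) = 291.4
Total out = 702.6 mol/s; y_P = 21.69 / 702.6 = 0.03087.

0.0309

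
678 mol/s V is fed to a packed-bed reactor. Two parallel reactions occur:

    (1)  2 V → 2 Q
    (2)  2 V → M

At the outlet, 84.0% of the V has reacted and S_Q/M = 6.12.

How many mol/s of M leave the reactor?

70.1 mol/s

Conversion of V: V consumed = 0.84 × 678 = 569.5 mol/s = 2ξ₁ + 2ξ₂.
Selectivity: 2ξ₁ / (1ξ₂) = 6.12 → ξ₁ = 3.06 ξ₂.
Substitute: (2·3.06 + 2) ξ₂ = 569.5 → ξ₂ = 70.14 mol/s, ξ₁ = 214.6 mol/s.
Outlet amounts (n = n₀ + Σ ν·ξ):
  V: 678 − 2(214.6) − 2(70.14) = 108.5
  Q: 0 + 2(214.6) = 429.2
  M: 0 + 1(70.14) = 70.14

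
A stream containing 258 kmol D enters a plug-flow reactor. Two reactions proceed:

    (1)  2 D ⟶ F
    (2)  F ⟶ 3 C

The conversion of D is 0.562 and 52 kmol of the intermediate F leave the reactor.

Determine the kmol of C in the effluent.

61.5 kmol

Conversion of D: D consumed = 2ξ₁ = 0.562 × 258 → ξ₁ = 72.5 kmol.
F balance: n_F = 0 + 1ξ₁ − 1ξ₂ = 52 → ξ₂ = (1·72.5 − 52)/1 = 20.5 kmol.
Outlet amounts (n = n₀ + Σ ν·ξ):
  D: 258 − 2(72.5) = 113
  F: 0 + 1(72.5) − 1(20.5) = 52
  C: 0 + 3(20.5) = 61.49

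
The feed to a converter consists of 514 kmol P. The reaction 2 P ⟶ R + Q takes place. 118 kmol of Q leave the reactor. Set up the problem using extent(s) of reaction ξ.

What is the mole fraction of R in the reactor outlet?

For Q: n = n₀ + 1ξ → 118 = 0 + 1ξ, giving ξ = 118 kmol.
Outlet amounts (n = n₀ + ν ξ):
  P: 514 − 2(118) = 278
  R: 0 + 1(118) = 118
  Q: 0 + 1(118) = 118
Total out = 514 kmol; y_R = 118 / 514 = 0.2296.

0.23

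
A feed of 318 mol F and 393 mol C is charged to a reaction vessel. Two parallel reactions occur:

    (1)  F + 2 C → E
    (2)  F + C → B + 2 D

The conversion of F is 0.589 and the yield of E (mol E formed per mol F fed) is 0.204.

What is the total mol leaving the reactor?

704 mol

Yield of E: 1ξ₁ / 318 = 0.204 → ξ₁ = 64.87 mol.
Conversion of F: 1ξ₁ + 1ξ₂ = 0.589 × 318 = 187.3 → ξ₂ = 122.4 mol.
Outlet amounts (n = n₀ + Σ ν·ξ):
  F: 318 − 1(64.87) − 1(122.4) = 130.7
  C: 393 − 2(64.87) − 1(122.4) = 140.8
  E: 0 + 1(64.87) = 64.87
  B: 0 + 1(122.4) = 122.4
  D: 0 + 2(122.4) = 244.9
Total out = 130.7 + 140.8 + 64.87 + 122.4 + 244.9 = 703.7 mol.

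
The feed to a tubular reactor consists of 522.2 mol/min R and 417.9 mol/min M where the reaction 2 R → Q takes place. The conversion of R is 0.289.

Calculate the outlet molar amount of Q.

R reacted = 0.289 × 522.2 = 150.9 mol/min; ν_R = −2, so ξ = 150.9/2 = 75.46 mol/min.
Outlet amounts (n = n₀ + ν ξ):
  R: 522.2 − 2(75.46) = 371.3
  Q: 0 + 1(75.46) = 75.46
  M: 417.9 (inert)

75.5 mol/min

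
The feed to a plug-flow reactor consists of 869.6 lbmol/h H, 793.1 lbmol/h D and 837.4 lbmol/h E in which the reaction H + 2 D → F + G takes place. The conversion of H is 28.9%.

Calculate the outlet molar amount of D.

H reacted = 0.289 × 869.6 = 251.3 lbmol/h; ν_H = −1, so ξ = 251.3/1 = 251.3 lbmol/h.
Outlet amounts (n = n₀ + ν ξ):
  H: 869.6 − 1(251.3) = 618.3
  D: 793.1 − 2(251.3) = 290.5
  F: 0 + 1(251.3) = 251.3
  G: 0 + 1(251.3) = 251.3
  E: 837.4 (inert)

290 lbmol/h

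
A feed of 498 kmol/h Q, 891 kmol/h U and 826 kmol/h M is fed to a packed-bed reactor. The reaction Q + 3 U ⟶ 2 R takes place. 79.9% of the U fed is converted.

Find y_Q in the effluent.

0.15

U reacted = 0.799 × 891 = 711.9 kmol/h; ν_U = −3, so ξ = 711.9/3 = 237.3 kmol/h.
Outlet amounts (n = n₀ + ν ξ):
  Q: 498 − 1(237.3) = 260.7
  U: 891 − 3(237.3) = 179.1
  R: 0 + 2(237.3) = 474.6
  M: 826 (inert)
Total out = 1740 kmol/h; y_Q = 260.7 / 1740 = 0.1498.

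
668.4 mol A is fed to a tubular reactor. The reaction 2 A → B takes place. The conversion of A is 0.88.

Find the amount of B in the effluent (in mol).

294 mol

A reacted = 0.88 × 668.4 = 588.2 mol; ν_A = −2, so ξ = 588.2/2 = 294.1 mol.
Outlet amounts (n = n₀ + ν ξ):
  A: 668.4 − 2(294.1) = 80.21
  B: 0 + 1(294.1) = 294.1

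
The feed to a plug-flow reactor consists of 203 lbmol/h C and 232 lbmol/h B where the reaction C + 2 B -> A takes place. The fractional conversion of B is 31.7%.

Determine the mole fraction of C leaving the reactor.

B reacted = 0.317 × 232 = 73.54 lbmol/h; ν_B = −2, so ξ = 73.54/2 = 36.77 lbmol/h.
Outlet amounts (n = n₀ + ν ξ):
  C: 203 − 1(36.77) = 166.2
  B: 232 − 2(36.77) = 158.5
  A: 0 + 1(36.77) = 36.77
Total out = 361.5 lbmol/h; y_C = 166.2 / 361.5 = 0.4599.

0.46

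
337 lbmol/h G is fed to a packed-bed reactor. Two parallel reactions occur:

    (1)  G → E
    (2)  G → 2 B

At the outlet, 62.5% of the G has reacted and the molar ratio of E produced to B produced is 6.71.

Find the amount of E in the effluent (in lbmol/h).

196 lbmol/h

Conversion of G: G consumed = 0.625 × 337 = 210.6 lbmol/h = 1ξ₁ + 1ξ₂.
Selectivity: 1ξ₁ / (2ξ₂) = 6.71 → ξ₁ = 13.42 ξ₂.
Substitute: (1·13.42 + 1) ξ₂ = 210.6 → ξ₂ = 14.61 lbmol/h, ξ₁ = 196 lbmol/h.
Outlet amounts (n = n₀ + Σ ν·ξ):
  G: 337 − 1(196) − 1(14.61) = 126.4
  E: 0 + 1(196) = 196
  B: 0 + 2(14.61) = 29.21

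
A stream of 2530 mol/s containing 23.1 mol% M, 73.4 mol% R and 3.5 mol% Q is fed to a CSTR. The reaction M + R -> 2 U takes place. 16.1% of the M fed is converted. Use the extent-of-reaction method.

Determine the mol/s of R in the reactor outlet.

M reacted = 0.161 × 584.4 = 94.09 mol/s; ν_M = −1, so ξ = 94.09/1 = 94.09 mol/s.
Outlet amounts (n = n₀ + ν ξ):
  M: 584.4 − 1(94.09) = 490.3
  R: 1857 − 1(94.09) = 1763
  U: 0 + 2(94.09) = 188.2
  Q: 88.55 (inert)

1760 mol/s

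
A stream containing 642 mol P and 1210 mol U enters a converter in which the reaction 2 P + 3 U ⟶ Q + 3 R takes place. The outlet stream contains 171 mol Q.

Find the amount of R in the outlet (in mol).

513 mol

For Q: n = n₀ + 1ξ → 171 = 0 + 1ξ, giving ξ = 171 mol.
Outlet amounts (n = n₀ + ν ξ):
  P: 642 − 2(171) = 300
  U: 1210 − 3(171) = 697
  Q: 0 + 1(171) = 171
  R: 0 + 3(171) = 513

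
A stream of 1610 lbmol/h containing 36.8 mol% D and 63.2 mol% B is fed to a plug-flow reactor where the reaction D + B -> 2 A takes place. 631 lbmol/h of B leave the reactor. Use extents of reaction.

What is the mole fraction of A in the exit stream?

For B: n = n₀ − 1ξ → 631 = 1018 − 1ξ, giving ξ = 386.5 lbmol/h.
Outlet amounts (n = n₀ + ν ξ):
  D: 592.5 − 1(386.5) = 206
  B: 1018 − 1(386.5) = 631
  A: 0 + 2(386.5) = 773
Total out = 1610 lbmol/h; y_A = 773 / 1610 = 0.4801.

0.48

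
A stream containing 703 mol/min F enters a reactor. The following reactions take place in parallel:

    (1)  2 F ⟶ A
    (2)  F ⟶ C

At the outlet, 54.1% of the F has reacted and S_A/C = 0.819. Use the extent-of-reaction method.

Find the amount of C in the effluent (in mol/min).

Conversion of F: F consumed = 0.541 × 703 = 380.3 mol/min = 2ξ₁ + 1ξ₂.
Selectivity: 1ξ₁ / (1ξ₂) = 0.819 → ξ₁ = 0.819 ξ₂.
Substitute: (2·0.819 + 1) ξ₂ = 380.3 → ξ₂ = 144.2 mol/min, ξ₁ = 118.1 mol/min.
Outlet amounts (n = n₀ + Σ ν·ξ):
  F: 703 − 2(118.1) − 1(144.2) = 322.7
  A: 0 + 1(118.1) = 118.1
  C: 0 + 1(144.2) = 144.2

144 mol/min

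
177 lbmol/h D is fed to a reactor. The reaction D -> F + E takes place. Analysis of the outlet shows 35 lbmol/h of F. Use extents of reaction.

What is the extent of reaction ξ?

For F: n = n₀ + 1ξ → 35 = 0 + 1ξ, giving ξ = 35 lbmol/h.
Outlet amounts (n = n₀ + ν ξ):
  D: 177 − 1(35) = 142
  F: 0 + 1(35) = 35
  E: 0 + 1(35) = 35

ξ = 35 lbmol/h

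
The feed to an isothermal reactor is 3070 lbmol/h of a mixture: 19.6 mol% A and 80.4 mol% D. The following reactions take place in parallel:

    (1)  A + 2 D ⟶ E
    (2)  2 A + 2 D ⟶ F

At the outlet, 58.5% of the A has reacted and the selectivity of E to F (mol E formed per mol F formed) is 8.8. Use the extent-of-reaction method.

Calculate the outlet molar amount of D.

1830 lbmol/h

Conversion of A: A consumed = 0.585 × 601.7 = 352 lbmol/h = 1ξ₁ + 2ξ₂.
Selectivity: 1ξ₁ / (1ξ₂) = 8.8 → ξ₁ = 8.8 ξ₂.
Substitute: (1·8.8 + 2) ξ₂ = 352 → ξ₂ = 32.59 lbmol/h, ξ₁ = 286.8 lbmol/h.
Outlet amounts (n = n₀ + Σ ν·ξ):
  A: 601.7 − 1(286.8) − 2(32.59) = 249.7
  D: 2468 − 2(286.8) − 2(32.59) = 1829
  E: 0 + 1(286.8) = 286.8
  F: 0 + 1(32.59) = 32.59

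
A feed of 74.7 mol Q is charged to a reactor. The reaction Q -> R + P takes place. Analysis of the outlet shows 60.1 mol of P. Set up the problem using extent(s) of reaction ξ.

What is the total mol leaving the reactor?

For P: n = n₀ + 1ξ → 60.1 = 0 + 1ξ, giving ξ = 60.1 mol.
Outlet amounts (n = n₀ + ν ξ):
  Q: 74.7 − 1(60.1) = 14.6
  R: 0 + 1(60.1) = 60.1
  P: 0 + 1(60.1) = 60.1
Total out = 14.6 + 60.1 + 60.1 = 134.8 mol.

135 mol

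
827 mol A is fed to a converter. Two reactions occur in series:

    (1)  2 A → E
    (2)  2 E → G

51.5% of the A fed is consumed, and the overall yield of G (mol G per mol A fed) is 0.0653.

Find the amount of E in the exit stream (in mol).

105 mol

Conversion of A: A consumed = 2ξ₁ = 0.515 × 827 → ξ₁ = 213 mol.
Yield of G: 1ξ₂ / 827 = 0.0653 → ξ₂ = 54 mol.
Outlet amounts (n = n₀ + Σ ν·ξ):
  A: 827 − 2(213) = 401.1
  E: 0 + 1(213) − 2(54) = 104.9
  G: 0 + 1(54) = 54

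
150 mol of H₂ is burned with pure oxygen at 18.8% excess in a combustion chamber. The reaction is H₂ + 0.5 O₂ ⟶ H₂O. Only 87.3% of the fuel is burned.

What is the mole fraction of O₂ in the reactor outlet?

0.136

Stoichiometric O₂ = 0.5 × 150 = 75 mol; O₂ fed = 75 × 1.188 = 89.1 mol.
Fuel reacted = 0.873 × 150 → ξ = 130.9 mol.
Outlet (n = n₀ + ν ξ):
  H₂: 150 − 1(130.9) = 19.05
  O₂: 89.1 − 0.5(130.9) = 23.62
  H₂O: 0 + 1(130.9) = 130.9
Total out = 173.6 mol; y_O₂ = 23.62 / 173.6 = 0.1361.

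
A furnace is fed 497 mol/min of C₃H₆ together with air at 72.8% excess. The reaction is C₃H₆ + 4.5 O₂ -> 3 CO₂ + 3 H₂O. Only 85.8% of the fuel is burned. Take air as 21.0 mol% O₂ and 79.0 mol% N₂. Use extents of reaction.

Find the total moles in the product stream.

Stoichiometric O₂ = 4.5 × 497 = 2236 mol/min; O₂ fed = 2236 × 1.728 = 3865 mol/min.
N₂ fed = 3865 × 79/21 = 14540 mol/min.
Fuel reacted = 0.858 × 497 → ξ = 426.4 mol/min.
Outlet (n = n₀ + ν ξ):
  C₃H₆: 497 − 1(426.4) = 70.57
  O₂: 3865 − 4.5(426.4) = 1946
  N₂: 14540 (inert)
  CO₂: 0 + 3(426.4) = 1279
  H₂O: 0 + 3(426.4) = 1279
Total out = 70.57 + 1946 + 14540 + 1279 + 1279 = 19110 mol/min.

19100 mol/min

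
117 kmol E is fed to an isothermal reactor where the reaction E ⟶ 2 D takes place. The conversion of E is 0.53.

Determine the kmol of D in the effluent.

E reacted = 0.53 × 117 = 62.01 kmol; ν_E = −1, so ξ = 62.01/1 = 62.01 kmol.
Outlet amounts (n = n₀ + ν ξ):
  E: 117 − 1(62.01) = 54.99
  D: 0 + 2(62.01) = 124

124 kmol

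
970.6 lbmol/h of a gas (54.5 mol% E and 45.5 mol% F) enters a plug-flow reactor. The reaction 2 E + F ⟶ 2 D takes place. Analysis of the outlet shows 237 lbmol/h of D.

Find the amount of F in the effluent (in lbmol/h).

323 lbmol/h

For D: n = n₀ + 2ξ → 237 = 0 + 2ξ, giving ξ = 118.5 lbmol/h.
Outlet amounts (n = n₀ + ν ξ):
  E: 529 − 2(118.5) = 292
  F: 441.6 − 1(118.5) = 323.1
  D: 0 + 2(118.5) = 237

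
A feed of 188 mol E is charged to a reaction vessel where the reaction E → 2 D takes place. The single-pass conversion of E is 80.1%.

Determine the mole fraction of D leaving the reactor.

E reacted = 0.801 × 188 = 150.6 mol; ν_E = −1, so ξ = 150.6/1 = 150.6 mol.
Outlet amounts (n = n₀ + ν ξ):
  E: 188 − 1(150.6) = 37.41
  D: 0 + 2(150.6) = 301.2
Total out = 338.6 mol; y_D = 301.2 / 338.6 = 0.8895.

0.89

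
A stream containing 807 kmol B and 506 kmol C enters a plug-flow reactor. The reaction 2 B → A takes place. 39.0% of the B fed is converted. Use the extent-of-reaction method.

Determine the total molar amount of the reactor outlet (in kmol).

B reacted = 0.39 × 807 = 314.7 kmol; ν_B = −2, so ξ = 314.7/2 = 157.4 kmol.
Outlet amounts (n = n₀ + ν ξ):
  B: 807 − 2(157.4) = 492.3
  A: 0 + 1(157.4) = 157.4
  C: 506 (inert)
Total out = 492.3 + 157.4 + 506 = 1156 kmol.

1160 kmol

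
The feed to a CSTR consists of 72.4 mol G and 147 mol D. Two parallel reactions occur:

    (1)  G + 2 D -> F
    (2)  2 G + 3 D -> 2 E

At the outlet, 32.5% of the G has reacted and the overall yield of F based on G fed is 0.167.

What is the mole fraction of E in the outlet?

Yield of F: 1ξ₁ / 72.4 = 0.167 → ξ₁ = 12.09 mol.
Conversion of G: 1ξ₁ + 2ξ₂ = 0.325 × 72.4 = 23.53 → ξ₂ = 5.72 mol.
Outlet amounts (n = n₀ + Σ ν·ξ):
  G: 72.4 − 1(12.09) − 2(5.72) = 48.87
  D: 147 − 2(12.09) − 3(5.72) = 105.7
  F: 0 + 1(12.09) = 12.09
  E: 0 + 2(5.72) = 11.44
Total out = 178.1 mol; y_E = 11.44 / 178.1 = 0.06424.

0.0642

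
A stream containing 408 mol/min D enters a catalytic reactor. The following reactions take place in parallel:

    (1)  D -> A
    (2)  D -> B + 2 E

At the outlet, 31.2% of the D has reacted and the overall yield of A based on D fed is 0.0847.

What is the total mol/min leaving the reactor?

593 mol/min

Yield of A: 1ξ₁ / 408 = 0.0847 → ξ₁ = 34.56 mol/min.
Conversion of D: 1ξ₁ + 1ξ₂ = 0.312 × 408 = 127.3 → ξ₂ = 92.74 mol/min.
Outlet amounts (n = n₀ + Σ ν·ξ):
  D: 408 − 1(34.56) − 1(92.74) = 280.7
  A: 0 + 1(34.56) = 34.56
  B: 0 + 1(92.74) = 92.74
  E: 0 + 2(92.74) = 185.5
Total out = 280.7 + 34.56 + 92.74 + 185.5 = 593.5 mol/min.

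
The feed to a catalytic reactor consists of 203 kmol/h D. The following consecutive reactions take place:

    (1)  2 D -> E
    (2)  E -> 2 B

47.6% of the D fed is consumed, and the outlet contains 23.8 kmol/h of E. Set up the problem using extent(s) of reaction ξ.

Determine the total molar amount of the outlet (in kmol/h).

179 kmol/h

Conversion of D: D consumed = 2ξ₁ = 0.476 × 203 → ξ₁ = 48.31 kmol/h.
E balance: n_E = 0 + 1ξ₁ − 1ξ₂ = 23.8 → ξ₂ = (1·48.31 − 23.8)/1 = 24.51 kmol/h.
Outlet amounts (n = n₀ + Σ ν·ξ):
  D: 203 − 2(48.31) = 106.4
  E: 0 + 1(48.31) − 1(24.51) = 23.8
  B: 0 + 2(24.51) = 49.03
Total out = 106.4 + 23.8 + 49.03 = 179.2 kmol/h.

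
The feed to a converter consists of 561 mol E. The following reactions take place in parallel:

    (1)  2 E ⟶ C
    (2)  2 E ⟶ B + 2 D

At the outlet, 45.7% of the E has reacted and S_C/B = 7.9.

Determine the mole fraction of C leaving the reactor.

0.246

Conversion of E: E consumed = 0.457 × 561 = 256.4 mol = 2ξ₁ + 2ξ₂.
Selectivity: 1ξ₁ / (1ξ₂) = 7.9 → ξ₁ = 7.9 ξ₂.
Substitute: (2·7.9 + 2) ξ₂ = 256.4 → ξ₂ = 14.4 mol, ξ₁ = 113.8 mol.
Outlet amounts (n = n₀ + Σ ν·ξ):
  E: 561 − 2(113.8) − 2(14.4) = 304.6
  C: 0 + 1(113.8) = 113.8
  B: 0 + 1(14.4) = 14.4
  D: 0 + 2(14.4) = 28.81
Total out = 461.6 mol; y_C = 113.8 / 461.6 = 0.2465.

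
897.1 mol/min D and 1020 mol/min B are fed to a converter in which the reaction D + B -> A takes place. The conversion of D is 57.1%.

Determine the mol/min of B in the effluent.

508 mol/min

D reacted = 0.571 × 897.1 = 512.2 mol/min; ν_D = −1, so ξ = 512.2/1 = 512.2 mol/min.
Outlet amounts (n = n₀ + ν ξ):
  D: 897.1 − 1(512.2) = 384.9
  B: 1020 − 1(512.2) = 507.8
  A: 0 + 1(512.2) = 512.2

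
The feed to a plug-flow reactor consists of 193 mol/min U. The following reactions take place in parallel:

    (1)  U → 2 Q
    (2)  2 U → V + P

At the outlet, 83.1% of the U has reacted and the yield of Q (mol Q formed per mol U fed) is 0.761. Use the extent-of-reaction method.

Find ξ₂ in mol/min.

Yield of Q: 2ξ₁ / 193 = 0.761 → ξ₁ = 73.44 mol/min.
Conversion of U: 1ξ₁ + 2ξ₂ = 0.831 × 193 = 160.4 → ξ₂ = 43.47 mol/min.
Outlet amounts (n = n₀ + Σ ν·ξ):
  U: 193 − 1(73.44) − 2(43.47) = 32.62
  Q: 0 + 2(73.44) = 146.9
  V: 0 + 1(43.47) = 43.47
  P: 0 + 1(43.47) = 43.47

ξ₂ = 43.5 mol/min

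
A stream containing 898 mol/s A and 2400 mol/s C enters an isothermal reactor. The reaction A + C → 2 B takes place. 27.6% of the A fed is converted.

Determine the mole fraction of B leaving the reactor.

0.15

A reacted = 0.276 × 898 = 247.8 mol/s; ν_A = −1, so ξ = 247.8/1 = 247.8 mol/s.
Outlet amounts (n = n₀ + ν ξ):
  A: 898 − 1(247.8) = 650.2
  C: 2400 − 1(247.8) = 2152
  B: 0 + 2(247.8) = 495.7
Total out = 3298 mol/s; y_B = 495.7 / 3298 = 0.1503.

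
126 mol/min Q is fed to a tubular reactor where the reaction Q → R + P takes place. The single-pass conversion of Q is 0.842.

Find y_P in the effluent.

Q reacted = 0.842 × 126 = 106.1 mol/min; ν_Q = −1, so ξ = 106.1/1 = 106.1 mol/min.
Outlet amounts (n = n₀ + ν ξ):
  Q: 126 − 1(106.1) = 19.91
  R: 0 + 1(106.1) = 106.1
  P: 0 + 1(106.1) = 106.1
Total out = 232.1 mol/min; y_P = 106.1 / 232.1 = 0.4571.

0.457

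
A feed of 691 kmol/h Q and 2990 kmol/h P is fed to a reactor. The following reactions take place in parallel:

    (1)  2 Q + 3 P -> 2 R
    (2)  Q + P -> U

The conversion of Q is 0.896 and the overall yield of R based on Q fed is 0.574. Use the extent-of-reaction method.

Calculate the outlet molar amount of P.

Yield of R: 2ξ₁ / 691 = 0.574 → ξ₁ = 198.3 kmol/h.
Conversion of Q: 2ξ₁ + 1ξ₂ = 0.896 × 691 = 619.1 → ξ₂ = 222.5 kmol/h.
Outlet amounts (n = n₀ + Σ ν·ξ):
  Q: 691 − 2(198.3) − 1(222.5) = 71.86
  P: 2990 − 3(198.3) − 1(222.5) = 2173
  R: 0 + 2(198.3) = 396.6
  U: 0 + 1(222.5) = 222.5

2170 kmol/h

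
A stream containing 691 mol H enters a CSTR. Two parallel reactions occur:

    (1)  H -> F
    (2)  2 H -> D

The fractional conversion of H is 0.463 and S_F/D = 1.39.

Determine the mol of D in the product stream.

94.4 mol

Conversion of H: H consumed = 0.463 × 691 = 319.9 mol = 1ξ₁ + 2ξ₂.
Selectivity: 1ξ₁ / (1ξ₂) = 1.39 → ξ₁ = 1.39 ξ₂.
Substitute: (1·1.39 + 2) ξ₂ = 319.9 → ξ₂ = 94.38 mol, ξ₁ = 131.2 mol.
Outlet amounts (n = n₀ + Σ ν·ξ):
  H: 691 − 1(131.2) − 2(94.38) = 371.1
  F: 0 + 1(131.2) = 131.2
  D: 0 + 1(94.38) = 94.38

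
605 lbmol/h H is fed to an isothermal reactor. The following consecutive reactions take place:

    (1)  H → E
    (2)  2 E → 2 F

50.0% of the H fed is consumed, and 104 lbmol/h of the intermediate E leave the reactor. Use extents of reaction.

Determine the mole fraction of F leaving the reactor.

Conversion of H: H consumed = 1ξ₁ = 0.5 × 605 → ξ₁ = 302.5 lbmol/h.
E balance: n_E = 0 + 1ξ₁ − 2ξ₂ = 104 → ξ₂ = (1·302.5 − 104)/2 = 99.25 lbmol/h.
Outlet amounts (n = n₀ + Σ ν·ξ):
  H: 605 − 1(302.5) = 302.5
  E: 0 + 1(302.5) − 2(99.25) = 104
  F: 0 + 2(99.25) = 198.5
Total out = 605 lbmol/h; y_F = 198.5 / 605 = 0.3281.

0.328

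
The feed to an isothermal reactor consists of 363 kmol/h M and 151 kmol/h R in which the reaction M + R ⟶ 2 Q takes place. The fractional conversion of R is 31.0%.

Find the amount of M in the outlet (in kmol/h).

R reacted = 0.31 × 151 = 46.81 kmol/h; ν_R = −1, so ξ = 46.81/1 = 46.81 kmol/h.
Outlet amounts (n = n₀ + ν ξ):
  M: 363 − 1(46.81) = 316.2
  R: 151 − 1(46.81) = 104.2
  Q: 0 + 2(46.81) = 93.62

316 kmol/h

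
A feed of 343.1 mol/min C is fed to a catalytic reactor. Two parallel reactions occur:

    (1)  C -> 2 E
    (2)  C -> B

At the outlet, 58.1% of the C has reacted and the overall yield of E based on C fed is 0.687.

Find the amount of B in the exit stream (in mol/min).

Yield of E: 2ξ₁ / 343.1 = 0.687 → ξ₁ = 117.9 mol/min.
Conversion of C: 1ξ₁ + 1ξ₂ = 0.581 × 343.1 = 199.3 → ξ₂ = 81.49 mol/min.
Outlet amounts (n = n₀ + Σ ν·ξ):
  C: 343.1 − 1(117.9) − 1(81.49) = 143.8
  E: 0 + 2(117.9) = 235.7
  B: 0 + 1(81.49) = 81.49

81.5 mol/min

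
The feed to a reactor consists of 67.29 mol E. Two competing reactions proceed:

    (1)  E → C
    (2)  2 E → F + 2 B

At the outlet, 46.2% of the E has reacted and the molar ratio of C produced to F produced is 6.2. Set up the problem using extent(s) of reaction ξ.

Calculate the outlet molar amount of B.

7.58 mol

Conversion of E: E consumed = 0.462 × 67.29 = 31.09 mol = 1ξ₁ + 2ξ₂.
Selectivity: 1ξ₁ / (1ξ₂) = 6.2 → ξ₁ = 6.2 ξ₂.
Substitute: (1·6.2 + 2) ξ₂ = 31.09 → ξ₂ = 3.791 mol, ξ₁ = 23.51 mol.
Outlet amounts (n = n₀ + Σ ν·ξ):
  E: 67.29 − 1(23.51) − 2(3.791) = 36.2
  C: 0 + 1(23.51) = 23.51
  F: 0 + 1(3.791) = 3.791
  B: 0 + 2(3.791) = 7.582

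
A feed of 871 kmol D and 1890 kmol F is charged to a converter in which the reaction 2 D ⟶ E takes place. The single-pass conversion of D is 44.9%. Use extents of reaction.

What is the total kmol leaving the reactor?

2570 kmol

D reacted = 0.449 × 871 = 391.1 kmol; ν_D = −2, so ξ = 391.1/2 = 195.5 kmol.
Outlet amounts (n = n₀ + ν ξ):
  D: 871 − 2(195.5) = 479.9
  E: 0 + 1(195.5) = 195.5
  F: 1890 (inert)
Total out = 479.9 + 195.5 + 1890 = 2565 kmol.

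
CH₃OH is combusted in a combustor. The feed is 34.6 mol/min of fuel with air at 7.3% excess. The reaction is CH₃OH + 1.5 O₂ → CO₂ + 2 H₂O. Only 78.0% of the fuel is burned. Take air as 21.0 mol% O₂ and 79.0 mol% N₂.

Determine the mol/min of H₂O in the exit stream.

54 mol/min

Stoichiometric O₂ = 1.5 × 34.6 = 51.9 mol/min; O₂ fed = 51.9 × 1.073 = 55.69 mol/min.
N₂ fed = 55.69 × 79/21 = 209.5 mol/min.
Fuel reacted = 0.78 × 34.6 → ξ = 26.99 mol/min.
Outlet (n = n₀ + ν ξ):
  CH₃OH: 34.6 − 1(26.99) = 7.612
  O₂: 55.69 − 1.5(26.99) = 15.21
  N₂: 209.5 (inert)
  CO₂: 0 + 1(26.99) = 26.99
  H₂O: 0 + 2(26.99) = 53.98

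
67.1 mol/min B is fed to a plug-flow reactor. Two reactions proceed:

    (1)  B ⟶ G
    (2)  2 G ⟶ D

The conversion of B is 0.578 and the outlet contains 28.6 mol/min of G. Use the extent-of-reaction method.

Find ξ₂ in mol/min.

Conversion of B: B consumed = 1ξ₁ = 0.578 × 67.1 → ξ₁ = 38.78 mol/min.
G balance: n_G = 0 + 1ξ₁ − 2ξ₂ = 28.6 → ξ₂ = (1·38.78 − 28.6)/2 = 5.092 mol/min.
Outlet amounts (n = n₀ + Σ ν·ξ):
  B: 67.1 − 1(38.78) = 28.32
  G: 0 + 1(38.78) − 2(5.092) = 28.6
  D: 0 + 1(5.092) = 5.092

ξ₂ = 5.09 mol/min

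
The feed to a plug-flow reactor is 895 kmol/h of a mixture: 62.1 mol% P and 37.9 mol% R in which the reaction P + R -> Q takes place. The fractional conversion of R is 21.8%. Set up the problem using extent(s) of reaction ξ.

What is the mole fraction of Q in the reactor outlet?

R reacted = 0.218 × 339.2 = 73.95 kmol/h; ν_R = −1, so ξ = 73.95/1 = 73.95 kmol/h.
Outlet amounts (n = n₀ + ν ξ):
  P: 555.8 − 1(73.95) = 481.8
  R: 339.2 − 1(73.95) = 265.3
  Q: 0 + 1(73.95) = 73.95
Total out = 821.1 kmol/h; y_Q = 73.95 / 821.1 = 0.09006.

0.0901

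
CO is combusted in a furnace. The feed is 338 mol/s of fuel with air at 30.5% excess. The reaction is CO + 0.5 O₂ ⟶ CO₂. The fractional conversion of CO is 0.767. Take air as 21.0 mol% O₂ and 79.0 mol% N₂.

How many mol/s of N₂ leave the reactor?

Stoichiometric O₂ = 0.5 × 338 = 169 mol/s; O₂ fed = 169 × 1.305 = 220.5 mol/s.
N₂ fed = 220.5 × 79/21 = 829.7 mol/s.
Fuel reacted = 0.767 × 338 → ξ = 259.2 mol/s.
Outlet (n = n₀ + ν ξ):
  CO: 338 − 1(259.2) = 78.75
  O₂: 220.5 − 0.5(259.2) = 90.92
  N₂: 829.7 (inert)
  CO₂: 0 + 1(259.2) = 259.2

830 mol/s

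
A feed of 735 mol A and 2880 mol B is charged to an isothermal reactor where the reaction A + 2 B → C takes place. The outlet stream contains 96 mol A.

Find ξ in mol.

For A: n = n₀ − 1ξ → 96 = 735 − 1ξ, giving ξ = 639 mol.
Outlet amounts (n = n₀ + ν ξ):
  A: 735 − 1(639) = 96
  B: 2880 − 2(639) = 1602
  C: 0 + 1(639) = 639

ξ = 639 mol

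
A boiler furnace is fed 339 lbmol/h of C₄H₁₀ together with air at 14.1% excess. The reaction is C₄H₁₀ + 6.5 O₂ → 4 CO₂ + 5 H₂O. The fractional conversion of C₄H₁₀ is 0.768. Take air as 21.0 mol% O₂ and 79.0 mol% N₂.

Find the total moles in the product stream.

12700 lbmol/h

Stoichiometric O₂ = 6.5 × 339 = 2204 lbmol/h; O₂ fed = 2204 × 1.141 = 2514 lbmol/h.
N₂ fed = 2514 × 79/21 = 9458 lbmol/h.
Fuel reacted = 0.768 × 339 → ξ = 260.4 lbmol/h.
Outlet (n = n₀ + ν ξ):
  C₄H₁₀: 339 − 1(260.4) = 78.65
  O₂: 2514 − 6.5(260.4) = 821.9
  N₂: 9458 (inert)
  CO₂: 0 + 4(260.4) = 1041
  H₂O: 0 + 5(260.4) = 1302
Total out = 78.65 + 821.9 + 9458 + 1041 + 1302 = 12700 lbmol/h.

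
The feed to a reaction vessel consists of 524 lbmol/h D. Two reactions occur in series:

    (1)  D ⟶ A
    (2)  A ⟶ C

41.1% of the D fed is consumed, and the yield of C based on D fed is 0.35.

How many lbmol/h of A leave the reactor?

Conversion of D: D consumed = 1ξ₁ = 0.411 × 524 → ξ₁ = 215.4 lbmol/h.
Yield of C: 1ξ₂ / 524 = 0.35 → ξ₂ = 183.4 lbmol/h.
Outlet amounts (n = n₀ + Σ ν·ξ):
  D: 524 − 1(215.4) = 308.6
  A: 0 + 1(215.4) − 1(183.4) = 31.96
  C: 0 + 1(183.4) = 183.4

32 lbmol/h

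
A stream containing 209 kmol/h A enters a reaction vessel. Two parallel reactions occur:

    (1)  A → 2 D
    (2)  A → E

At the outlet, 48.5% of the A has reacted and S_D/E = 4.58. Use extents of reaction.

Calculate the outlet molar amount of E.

30.8 kmol/h

Conversion of A: A consumed = 0.485 × 209 = 101.4 kmol/h = 1ξ₁ + 1ξ₂.
Selectivity: 2ξ₁ / (1ξ₂) = 4.58 → ξ₁ = 2.29 ξ₂.
Substitute: (1·2.29 + 1) ξ₂ = 101.4 → ξ₂ = 30.81 kmol/h, ξ₁ = 70.55 kmol/h.
Outlet amounts (n = n₀ + Σ ν·ξ):
  A: 209 − 1(70.55) − 1(30.81) = 107.6
  D: 0 + 2(70.55) = 141.1
  E: 0 + 1(30.81) = 30.81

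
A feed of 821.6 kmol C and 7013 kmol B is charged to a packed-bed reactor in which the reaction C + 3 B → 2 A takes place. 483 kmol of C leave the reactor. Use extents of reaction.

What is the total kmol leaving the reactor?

For C: n = n₀ − 1ξ → 483 = 821.6 − 1ξ, giving ξ = 338.6 kmol.
Outlet amounts (n = n₀ + ν ξ):
  C: 821.6 − 1(338.6) = 483
  B: 7013 − 3(338.6) = 5997
  A: 0 + 2(338.6) = 677.2
Total out = 483 + 5997 + 677.2 = 7157 kmol.

7160 kmol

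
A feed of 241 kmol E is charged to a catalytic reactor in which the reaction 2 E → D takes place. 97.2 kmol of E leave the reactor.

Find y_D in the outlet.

For E: n = n₀ − 2ξ → 97.2 = 241 − 2ξ, giving ξ = 71.9 kmol.
Outlet amounts (n = n₀ + ν ξ):
  E: 241 − 2(71.9) = 97.2
  D: 0 + 1(71.9) = 71.9
Total out = 169.1 kmol; y_D = 71.9 / 169.1 = 0.4252.

0.425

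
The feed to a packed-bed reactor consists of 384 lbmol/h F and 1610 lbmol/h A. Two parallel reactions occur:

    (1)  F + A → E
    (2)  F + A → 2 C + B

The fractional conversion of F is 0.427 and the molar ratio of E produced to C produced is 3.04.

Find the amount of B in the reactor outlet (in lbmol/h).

23.2 lbmol/h

Conversion of F: F consumed = 0.427 × 384 = 164 lbmol/h = 1ξ₁ + 1ξ₂.
Selectivity: 1ξ₁ / (2ξ₂) = 3.04 → ξ₁ = 6.08 ξ₂.
Substitute: (1·6.08 + 1) ξ₂ = 164 → ξ₂ = 23.16 lbmol/h, ξ₁ = 140.8 lbmol/h.
Outlet amounts (n = n₀ + Σ ν·ξ):
  F: 384 − 1(140.8) − 1(23.16) = 220
  A: 1610 − 1(140.8) − 1(23.16) = 1446
  E: 0 + 1(140.8) = 140.8
  C: 0 + 2(23.16) = 46.32
  B: 0 + 1(23.16) = 23.16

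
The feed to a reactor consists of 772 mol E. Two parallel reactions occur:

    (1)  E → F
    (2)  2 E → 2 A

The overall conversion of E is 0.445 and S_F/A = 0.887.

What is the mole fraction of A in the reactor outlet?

Conversion of E: E consumed = 0.445 × 772 = 343.5 mol = 1ξ₁ + 2ξ₂.
Selectivity: 1ξ₁ / (2ξ₂) = 0.887 → ξ₁ = 1.774 ξ₂.
Substitute: (1·1.774 + 2) ξ₂ = 343.5 → ξ₂ = 91.03 mol, ξ₁ = 161.5 mol.
Outlet amounts (n = n₀ + Σ ν·ξ):
  E: 772 − 1(161.5) − 2(91.03) = 428.5
  F: 0 + 1(161.5) = 161.5
  A: 0 + 2(91.03) = 182.1
Total out = 772 mol; y_A = 182.1 / 772 = 0.2358.

0.236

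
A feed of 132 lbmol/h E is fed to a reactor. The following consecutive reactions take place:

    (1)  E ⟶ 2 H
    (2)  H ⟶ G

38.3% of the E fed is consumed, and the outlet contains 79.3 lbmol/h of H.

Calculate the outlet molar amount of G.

21.8 lbmol/h

Conversion of E: E consumed = 1ξ₁ = 0.383 × 132 → ξ₁ = 50.56 lbmol/h.
H balance: n_H = 0 + 2ξ₁ − 1ξ₂ = 79.3 → ξ₂ = (2·50.56 − 79.3)/1 = 21.81 lbmol/h.
Outlet amounts (n = n₀ + Σ ν·ξ):
  E: 132 − 1(50.56) = 81.44
  H: 0 + 2(50.56) − 1(21.81) = 79.3
  G: 0 + 1(21.81) = 21.81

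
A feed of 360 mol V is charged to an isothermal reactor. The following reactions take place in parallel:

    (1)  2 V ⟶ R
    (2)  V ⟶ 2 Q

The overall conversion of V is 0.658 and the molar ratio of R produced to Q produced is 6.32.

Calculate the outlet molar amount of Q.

18 mol

Conversion of V: V consumed = 0.658 × 360 = 236.9 mol = 2ξ₁ + 1ξ₂.
Selectivity: 1ξ₁ / (2ξ₂) = 6.32 → ξ₁ = 12.64 ξ₂.
Substitute: (2·12.64 + 1) ξ₂ = 236.9 → ξ₂ = 9.014 mol, ξ₁ = 113.9 mol.
Outlet amounts (n = n₀ + Σ ν·ξ):
  V: 360 − 2(113.9) − 1(9.014) = 123.1
  R: 0 + 1(113.9) = 113.9
  Q: 0 + 2(9.014) = 18.03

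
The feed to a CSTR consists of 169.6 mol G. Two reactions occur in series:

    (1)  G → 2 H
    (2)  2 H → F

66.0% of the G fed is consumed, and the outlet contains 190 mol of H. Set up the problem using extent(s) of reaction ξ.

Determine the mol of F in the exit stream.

Conversion of G: G consumed = 1ξ₁ = 0.66 × 169.6 → ξ₁ = 111.9 mol.
H balance: n_H = 0 + 2ξ₁ − 2ξ₂ = 190 → ξ₂ = (2·111.9 − 190)/2 = 16.94 mol.
Outlet amounts (n = n₀ + Σ ν·ξ):
  G: 169.6 − 1(111.9) = 57.66
  H: 0 + 2(111.9) − 2(16.94) = 190
  F: 0 + 1(16.94) = 16.94

16.9 mol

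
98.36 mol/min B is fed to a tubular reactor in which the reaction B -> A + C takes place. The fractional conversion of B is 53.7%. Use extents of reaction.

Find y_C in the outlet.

0.349

B reacted = 0.537 × 98.36 = 52.82 mol/min; ν_B = −1, so ξ = 52.82/1 = 52.82 mol/min.
Outlet amounts (n = n₀ + ν ξ):
  B: 98.36 − 1(52.82) = 45.54
  A: 0 + 1(52.82) = 52.82
  C: 0 + 1(52.82) = 52.82
Total out = 151.2 mol/min; y_C = 52.82 / 151.2 = 0.3494.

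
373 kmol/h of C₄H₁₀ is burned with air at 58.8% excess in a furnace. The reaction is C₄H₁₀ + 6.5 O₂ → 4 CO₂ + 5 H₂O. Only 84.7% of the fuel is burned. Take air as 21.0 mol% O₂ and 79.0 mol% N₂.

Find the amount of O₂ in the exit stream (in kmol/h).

Stoichiometric O₂ = 6.5 × 373 = 2424 kmol/h; O₂ fed = 2424 × 1.588 = 3850 kmol/h.
N₂ fed = 3850 × 79/21 = 14480 kmol/h.
Fuel reacted = 0.847 × 373 → ξ = 315.9 kmol/h.
Outlet (n = n₀ + ν ξ):
  C₄H₁₀: 373 − 1(315.9) = 57.07
  O₂: 3850 − 6.5(315.9) = 1797
  N₂: 14480 (inert)
  CO₂: 0 + 4(315.9) = 1264
  H₂O: 0 + 5(315.9) = 1580

1800 kmol/h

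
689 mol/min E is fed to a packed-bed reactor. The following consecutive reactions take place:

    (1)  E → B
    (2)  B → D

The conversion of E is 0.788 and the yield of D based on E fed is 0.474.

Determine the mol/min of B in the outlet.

Conversion of E: E consumed = 1ξ₁ = 0.788 × 689 → ξ₁ = 542.9 mol/min.
Yield of D: 1ξ₂ / 689 = 0.474 → ξ₂ = 326.6 mol/min.
Outlet amounts (n = n₀ + Σ ν·ξ):
  E: 689 − 1(542.9) = 146.1
  B: 0 + 1(542.9) − 1(326.6) = 216.3
  D: 0 + 1(326.6) = 326.6

216 mol/min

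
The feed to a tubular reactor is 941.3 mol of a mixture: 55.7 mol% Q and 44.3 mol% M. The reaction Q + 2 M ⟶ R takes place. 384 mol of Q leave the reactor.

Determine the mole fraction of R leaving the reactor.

For Q: n = n₀ − 1ξ → 384 = 524.3 − 1ξ, giving ξ = 140.3 mol.
Outlet amounts (n = n₀ + ν ξ):
  Q: 524.3 − 1(140.3) = 384
  M: 417 − 2(140.3) = 136.4
  R: 0 + 1(140.3) = 140.3
Total out = 660.7 mol; y_R = 140.3 / 660.7 = 0.2124.

0.212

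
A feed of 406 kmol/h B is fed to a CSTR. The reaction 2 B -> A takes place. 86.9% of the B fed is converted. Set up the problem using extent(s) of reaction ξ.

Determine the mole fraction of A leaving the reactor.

0.768

B reacted = 0.869 × 406 = 352.8 kmol/h; ν_B = −2, so ξ = 352.8/2 = 176.4 kmol/h.
Outlet amounts (n = n₀ + ν ξ):
  B: 406 − 2(176.4) = 53.19
  A: 0 + 1(176.4) = 176.4
Total out = 229.6 kmol/h; y_A = 176.4 / 229.6 = 0.7683.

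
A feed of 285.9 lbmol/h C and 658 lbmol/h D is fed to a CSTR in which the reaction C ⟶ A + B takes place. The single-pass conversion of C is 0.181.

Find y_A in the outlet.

C reacted = 0.181 × 285.9 = 51.75 lbmol/h; ν_C = −1, so ξ = 51.75/1 = 51.75 lbmol/h.
Outlet amounts (n = n₀ + ν ξ):
  C: 285.9 − 1(51.75) = 234.2
  A: 0 + 1(51.75) = 51.75
  B: 0 + 1(51.75) = 51.75
  D: 658 (inert)
Total out = 995.6 lbmol/h; y_A = 51.75 / 995.6 = 0.05197.

0.052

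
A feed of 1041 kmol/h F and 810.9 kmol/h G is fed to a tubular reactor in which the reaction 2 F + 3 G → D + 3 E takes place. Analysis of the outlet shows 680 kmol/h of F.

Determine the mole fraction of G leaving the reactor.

0.161

For F: n = n₀ − 2ξ → 680 = 1041 − 2ξ, giving ξ = 180.5 kmol/h.
Outlet amounts (n = n₀ + ν ξ):
  F: 1041 − 2(180.5) = 680
  G: 810.9 − 3(180.5) = 269.4
  D: 0 + 1(180.5) = 180.5
  E: 0 + 3(180.5) = 541.5
Total out = 1671 kmol/h; y_G = 269.4 / 1671 = 0.1612.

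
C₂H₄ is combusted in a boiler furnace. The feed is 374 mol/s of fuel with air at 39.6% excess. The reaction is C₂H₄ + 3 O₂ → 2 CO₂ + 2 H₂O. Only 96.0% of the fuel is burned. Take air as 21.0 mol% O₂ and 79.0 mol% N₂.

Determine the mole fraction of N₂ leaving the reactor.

0.752

Stoichiometric O₂ = 3 × 374 = 1122 mol/s; O₂ fed = 1122 × 1.396 = 1566 mol/s.
N₂ fed = 1566 × 79/21 = 5892 mol/s.
Fuel reacted = 0.96 × 374 → ξ = 359 mol/s.
Outlet (n = n₀ + ν ξ):
  C₂H₄: 374 − 1(359) = 14.96
  O₂: 1566 − 3(359) = 489.2
  N₂: 5892 (inert)
  CO₂: 0 + 2(359) = 718.1
  H₂O: 0 + 2(359) = 718.1
Total out = 7833 mol/s; y_N₂ = 5892 / 7833 = 0.7523.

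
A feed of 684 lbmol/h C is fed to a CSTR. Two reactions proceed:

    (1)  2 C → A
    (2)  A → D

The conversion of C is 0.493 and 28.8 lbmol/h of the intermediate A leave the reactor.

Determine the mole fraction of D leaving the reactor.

Conversion of C: C consumed = 2ξ₁ = 0.493 × 684 → ξ₁ = 168.6 lbmol/h.
A balance: n_A = 0 + 1ξ₁ − 1ξ₂ = 28.8 → ξ₂ = (1·168.6 − 28.8)/1 = 139.8 lbmol/h.
Outlet amounts (n = n₀ + Σ ν·ξ):
  C: 684 − 2(168.6) = 346.8
  A: 0 + 1(168.6) − 1(139.8) = 28.8
  D: 0 + 1(139.8) = 139.8
Total out = 515.4 lbmol/h; y_D = 139.8 / 515.4 = 0.2713.

0.271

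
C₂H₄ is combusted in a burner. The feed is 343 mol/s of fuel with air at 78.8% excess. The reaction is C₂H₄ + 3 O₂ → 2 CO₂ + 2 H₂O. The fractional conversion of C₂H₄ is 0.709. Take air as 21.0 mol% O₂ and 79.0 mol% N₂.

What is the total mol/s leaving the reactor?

9100 mol/s

Stoichiometric O₂ = 3 × 343 = 1029 mol/s; O₂ fed = 1029 × 1.788 = 1840 mol/s.
N₂ fed = 1840 × 79/21 = 6921 mol/s.
Fuel reacted = 0.709 × 343 → ξ = 243.2 mol/s.
Outlet (n = n₀ + ν ξ):
  C₂H₄: 343 − 1(243.2) = 99.81
  O₂: 1840 − 3(243.2) = 1110
  N₂: 6921 (inert)
  CO₂: 0 + 2(243.2) = 486.4
  H₂O: 0 + 2(243.2) = 486.4
Total out = 99.81 + 1110 + 6921 + 486.4 + 486.4 = 9104 mol/s.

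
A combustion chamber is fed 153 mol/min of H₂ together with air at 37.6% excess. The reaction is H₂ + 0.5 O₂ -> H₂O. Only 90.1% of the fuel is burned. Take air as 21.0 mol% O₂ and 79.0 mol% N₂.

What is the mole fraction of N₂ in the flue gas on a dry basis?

Stoichiometric O₂ = 0.5 × 153 = 76.5 mol/min; O₂ fed = 76.5 × 1.376 = 105.3 mol/min.
N₂ fed = 105.3 × 79/21 = 396 mol/min.
Fuel reacted = 0.901 × 153 → ξ = 137.9 mol/min.
Outlet (n = n₀ + ν ξ):
  H₂: 153 − 1(137.9) = 15.15
  O₂: 105.3 − 0.5(137.9) = 36.34
  N₂: 396 (inert)
  H₂O: 0 + 1(137.9) = 137.9
Dry total = 447.5 mol/min; y_N₂ (dry) = 396 / 447.5 = 0.8849.

0.885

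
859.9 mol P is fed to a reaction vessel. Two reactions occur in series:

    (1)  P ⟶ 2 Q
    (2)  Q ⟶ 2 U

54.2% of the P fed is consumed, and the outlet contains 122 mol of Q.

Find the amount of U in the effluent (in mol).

1620 mol

Conversion of P: P consumed = 1ξ₁ = 0.542 × 859.9 → ξ₁ = 466.1 mol.
Q balance: n_Q = 0 + 2ξ₁ − 1ξ₂ = 122 → ξ₂ = (2·466.1 − 122)/1 = 810.1 mol.
Outlet amounts (n = n₀ + Σ ν·ξ):
  P: 859.9 − 1(466.1) = 393.8
  Q: 0 + 2(466.1) − 1(810.1) = 122
  U: 0 + 2(810.1) = 1620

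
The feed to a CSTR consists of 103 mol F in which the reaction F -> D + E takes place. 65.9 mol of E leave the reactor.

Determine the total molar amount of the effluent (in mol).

169 mol

For E: n = n₀ + 1ξ → 65.9 = 0 + 1ξ, giving ξ = 65.9 mol.
Outlet amounts (n = n₀ + ν ξ):
  F: 103 − 1(65.9) = 37.1
  D: 0 + 1(65.9) = 65.9
  E: 0 + 1(65.9) = 65.9
Total out = 37.1 + 65.9 + 65.9 = 168.9 mol.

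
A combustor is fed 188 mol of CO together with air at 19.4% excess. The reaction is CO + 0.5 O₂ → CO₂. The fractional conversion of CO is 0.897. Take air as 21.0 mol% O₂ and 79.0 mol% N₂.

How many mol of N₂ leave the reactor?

Stoichiometric O₂ = 0.5 × 188 = 94 mol; O₂ fed = 94 × 1.194 = 112.2 mol.
N₂ fed = 112.2 × 79/21 = 422.2 mol.
Fuel reacted = 0.897 × 188 → ξ = 168.6 mol.
Outlet (n = n₀ + ν ξ):
  CO: 188 − 1(168.6) = 19.36
  O₂: 112.2 − 0.5(168.6) = 27.92
  N₂: 422.2 (inert)
  CO₂: 0 + 1(168.6) = 168.6

422 mol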